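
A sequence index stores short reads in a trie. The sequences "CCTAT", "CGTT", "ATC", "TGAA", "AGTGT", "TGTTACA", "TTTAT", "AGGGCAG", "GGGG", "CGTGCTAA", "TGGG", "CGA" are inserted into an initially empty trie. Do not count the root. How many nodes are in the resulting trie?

Insert word by word; a character creates a node only if that edge doesn't already exist:
  "CCTAT" → 5 new (C, C, T, A, T)
  "CGTT" → prefix "C" already present; 3 new (G, T, T)
  "ATC" → 3 new (A, T, C)
  "TGAA" → 4 new (T, G, A, A)
  "AGTGT" → prefix "A" already present; 4 new (G, T, G, T)
  "TGTTACA" → prefix "TG" already present; 5 new (T, T, A, C, A)
  "TTTAT" → prefix "T" already present; 4 new (T, T, A, T)
  "AGGGCAG" → prefix "AG" already present; 5 new (G, G, C, A, G)
  "GGGG" → 4 new (G, G, G, G)
  "CGTGCTAA" → prefix "CGT" already present; 5 new (G, C, T, A, A)
  "TGGG" → prefix "TG" already present; 2 new (G, G)
  "CGA" → prefix "CG" already present; 1 new (A)
Total nodes = 5 + 3 + 3 + 4 + 4 + 5 + 4 + 5 + 4 + 5 + 2 + 1 = 45

45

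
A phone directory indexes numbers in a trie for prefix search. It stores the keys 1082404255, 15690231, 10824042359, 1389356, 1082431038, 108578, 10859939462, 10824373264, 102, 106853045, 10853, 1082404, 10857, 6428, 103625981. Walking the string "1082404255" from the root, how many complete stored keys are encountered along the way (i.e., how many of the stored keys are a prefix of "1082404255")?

2

Traverse "1082404255" character by character; count nodes along the way that are marked as word ends.
Prefixes of the query that are stored words: "1082404", "1082404255"
Count: 2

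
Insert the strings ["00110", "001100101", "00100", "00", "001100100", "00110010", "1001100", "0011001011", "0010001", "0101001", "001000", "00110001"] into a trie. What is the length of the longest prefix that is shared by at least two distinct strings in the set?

9

Equivalently: take the maximum, over all pairs, of their longest common prefix length.
"001100101" and "0011001011" agree on "001100101" (9 characters) before diverging; nothing deeper is shared.
Longest shared-prefix length: 9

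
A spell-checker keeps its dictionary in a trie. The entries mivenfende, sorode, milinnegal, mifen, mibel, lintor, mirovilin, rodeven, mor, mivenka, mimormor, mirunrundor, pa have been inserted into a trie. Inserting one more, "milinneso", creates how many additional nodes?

2

The longest prefix of "milinneso" already in the trie is "milinne" (length 7).
So 9 − 7 = 2 new nodes.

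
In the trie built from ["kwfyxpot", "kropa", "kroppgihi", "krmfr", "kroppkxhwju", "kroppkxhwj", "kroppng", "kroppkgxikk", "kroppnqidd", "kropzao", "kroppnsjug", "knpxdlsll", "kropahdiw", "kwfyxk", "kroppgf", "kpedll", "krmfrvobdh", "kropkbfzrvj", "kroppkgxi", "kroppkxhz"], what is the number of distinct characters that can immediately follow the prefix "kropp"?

3

Walk "kropp" from the root, arriving at one node.
Distinct next characters after "kropp": g, k, n.
That node has 3 child edges.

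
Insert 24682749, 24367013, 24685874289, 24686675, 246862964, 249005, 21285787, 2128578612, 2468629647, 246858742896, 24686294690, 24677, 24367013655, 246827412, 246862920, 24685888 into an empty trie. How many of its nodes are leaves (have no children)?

Leaves are exactly the stored words that no other stored word extends.
Those words: "2128578612", "21285787", "24367013655", "24677", "246827412", "24682749", "246858742896", "24685888", "246862920", "24686294690", "2468629647", "24686675", "249005"
Leaf count: 13

13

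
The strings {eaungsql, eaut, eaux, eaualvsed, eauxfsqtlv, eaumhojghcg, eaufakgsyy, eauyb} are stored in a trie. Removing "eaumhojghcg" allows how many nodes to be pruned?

Walk "eaumhojghcg" from the leaf back toward the root, removing each node that no remaining word uses.
The suffix "mhojghcg" (8 nodes) is used only by "eaumhojghcg"; the node for "eau" still has the child "n", so pruning stops there.
Nodes removed: 8

8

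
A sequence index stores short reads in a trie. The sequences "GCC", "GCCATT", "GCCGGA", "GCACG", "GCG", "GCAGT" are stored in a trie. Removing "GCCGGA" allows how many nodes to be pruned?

3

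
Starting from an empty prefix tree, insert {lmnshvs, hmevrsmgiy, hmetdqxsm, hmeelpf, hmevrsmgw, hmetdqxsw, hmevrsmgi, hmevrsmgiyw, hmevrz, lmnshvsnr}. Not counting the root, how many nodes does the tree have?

33

For each word, the new-node count is its length minus the longest prefix already in the trie:
  "lmnshvs" → 7 new (l, m, n, s, h, v, s)
  "hmevrsmgiy" → 10 new (h, m, e, v, r, s, m, g, i, y)
  "hmetdqxsm" → prefix "hme" already present; 6 new (t, d, q, x, s, m)
  "hmeelpf" → prefix "hme" already present; 4 new (e, l, p, f)
  "hmevrsmgw" → prefix "hmevrsmg" already present; 1 new (w)
  "hmetdqxsw" → prefix "hmetdqxs" already present; 1 new (w)
  "hmevrsmgi" → prefix "hmevrsmgi" already present; 0 new (none)
  "hmevrsmgiyw" → prefix "hmevrsmgiy" already present; 1 new (w)
  "hmevrz" → prefix "hmevr" already present; 1 new (z)
  "lmnshvsnr" → prefix "lmnshvs" already present; 2 new (n, r)
Total nodes = 7 + 10 + 6 + 4 + 1 + 1 + 0 + 1 + 1 + 2 = 33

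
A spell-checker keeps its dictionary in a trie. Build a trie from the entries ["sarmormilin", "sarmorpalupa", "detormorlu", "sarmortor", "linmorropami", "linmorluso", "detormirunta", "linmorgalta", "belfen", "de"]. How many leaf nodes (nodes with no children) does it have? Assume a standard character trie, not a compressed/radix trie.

A leaf is a node with no children — equivalently, the end of a word that is not a proper prefix of any other stored word.
Those words: "belfen", "detormirunta", "detormorlu", "linmorgalta", "linmorluso", "linmorropami", "sarmormilin", "sarmorpalupa", "sarmortor"
Leaf count: 9

9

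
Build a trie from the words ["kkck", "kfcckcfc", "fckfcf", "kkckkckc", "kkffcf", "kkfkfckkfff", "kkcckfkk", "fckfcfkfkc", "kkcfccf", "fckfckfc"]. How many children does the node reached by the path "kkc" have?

The children of the "kkc" node are the distinct next characters among strings starting with "kkc".
Characters that immediately follow "kkc" among the stored strings: {c, f, k}.
That node has 3 child edges.

3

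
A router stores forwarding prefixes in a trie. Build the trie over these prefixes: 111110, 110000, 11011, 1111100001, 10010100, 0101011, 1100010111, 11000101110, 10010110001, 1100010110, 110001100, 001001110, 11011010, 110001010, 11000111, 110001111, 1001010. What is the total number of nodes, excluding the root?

59

Insert word by word; a character creates a node only if that edge doesn't already exist:
  "111110" → 6 new (1, 1, 1, 1, 1, 0)
  "110000" → prefix "11" already present; 4 new (0, 0, 0, 0)
  "11011" → prefix "110" already present; 2 new (1, 1)
  "1111100001" → prefix "111110" already present; 4 new (0, 0, 0, 1)
  "10010100" → prefix "1" already present; 7 new (0, 0, 1, 0, 1, 0, 0)
  "0101011" → 7 new (0, 1, 0, 1, 0, 1, 1)
  "1100010111" → prefix "11000" already present; 5 new (1, 0, 1, 1, 1)
  "11000101110" → prefix "1100010111" already present; 1 new (0)
  "10010110001" → prefix "100101" already present; 5 new (1, 0, 0, 0, 1)
  "1100010110" → prefix "110001011" already present; 1 new (0)
  "110001100" → prefix "110001" already present; 3 new (1, 0, 0)
  "001001110" → prefix "0" already present; 8 new (0, 1, 0, 0, 1, 1, 1, 0)
  "11011010" → prefix "11011" already present; 3 new (0, 1, 0)
  "110001010" → prefix "11000101" already present; 1 new (0)
  "11000111" → prefix "1100011" already present; 1 new (1)
  "110001111" → prefix "11000111" already present; 1 new (1)
  "1001010" → prefix "1001010" already present; 0 new (none)
Total nodes = 6 + 4 + 2 + 4 + 7 + 7 + 5 + 1 + 5 + 1 + 3 + 8 + 3 + 1 + 1 + 1 + 0 = 59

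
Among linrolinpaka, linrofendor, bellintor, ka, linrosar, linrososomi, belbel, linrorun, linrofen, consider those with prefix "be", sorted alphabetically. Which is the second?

Words with prefix "be", in lexicographic order: "belbel", "bellintor"
The 2nd is bellintor.

bellintor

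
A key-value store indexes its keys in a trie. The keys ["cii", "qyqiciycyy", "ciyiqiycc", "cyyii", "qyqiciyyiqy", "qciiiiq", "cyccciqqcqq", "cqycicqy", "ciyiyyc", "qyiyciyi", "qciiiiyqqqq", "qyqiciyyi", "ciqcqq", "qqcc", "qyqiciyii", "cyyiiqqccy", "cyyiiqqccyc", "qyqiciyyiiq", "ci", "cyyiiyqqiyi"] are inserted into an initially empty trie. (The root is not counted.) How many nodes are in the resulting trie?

87

Insert word by word; a character creates a node only if that edge doesn't already exist:
  "cii" → 3 new (c, i, i)
  "qyqiciycyy" → 10 new (q, y, q, i, c, i, y, c, y, y)
  "ciyiqiycc" → prefix "ci" already present; 7 new (y, i, q, i, y, c, c)
  "cyyii" → prefix "c" already present; 4 new (y, y, i, i)
  "qyqiciyyiqy" → prefix "qyqiciy" already present; 4 new (y, i, q, y)
  "qciiiiq" → prefix "q" already present; 6 new (c, i, i, i, i, q)
  "cyccciqqcqq" → prefix "cy" already present; 9 new (c, c, c, i, q, q, c, q, q)
  "cqycicqy" → prefix "c" already present; 7 new (q, y, c, i, c, q, y)
  "ciyiyyc" → prefix "ciyi" already present; 3 new (y, y, c)
  "qyiyciyi" → prefix "qy" already present; 6 new (i, y, c, i, y, i)
  "qciiiiyqqqq" → prefix "qciiii" already present; 5 new (y, q, q, q, q)
  "qyqiciyyi" → prefix "qyqiciyyi" already present; 0 new (none)
  "ciqcqq" → prefix "ci" already present; 4 new (q, c, q, q)
  "qqcc" → prefix "q" already present; 3 new (q, c, c)
  "qyqiciyii" → prefix "qyqiciy" already present; 2 new (i, i)
  "cyyiiqqccy" → prefix "cyyii" already present; 5 new (q, q, c, c, y)
  "cyyiiqqccyc" → prefix "cyyiiqqccy" already present; 1 new (c)
  "qyqiciyyiiq" → prefix "qyqiciyyi" already present; 2 new (i, q)
  "ci" → prefix "ci" already present; 0 new (none)
  "cyyiiyqqiyi" → prefix "cyyii" already present; 6 new (y, q, q, i, y, i)
Total nodes = 3 + 10 + 7 + 4 + 4 + 6 + 9 + 7 + 3 + 6 + 5 + 0 + 4 + 3 + 2 + 5 + 1 + 2 + 0 + 6 = 87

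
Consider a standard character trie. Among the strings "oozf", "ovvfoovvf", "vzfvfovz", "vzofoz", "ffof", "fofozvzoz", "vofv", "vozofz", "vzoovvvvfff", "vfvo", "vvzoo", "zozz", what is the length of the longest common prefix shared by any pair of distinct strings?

3

Look for the deepest trie node that still has at least two words in its subtree.
e.g. "vzofoz" and "vzoovvvvfff" share the prefix "vzo" of length 3; no pair shares a longer one.
Longest shared-prefix length: 3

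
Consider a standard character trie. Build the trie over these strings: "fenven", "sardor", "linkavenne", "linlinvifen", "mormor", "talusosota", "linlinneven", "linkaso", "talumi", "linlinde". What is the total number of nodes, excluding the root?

57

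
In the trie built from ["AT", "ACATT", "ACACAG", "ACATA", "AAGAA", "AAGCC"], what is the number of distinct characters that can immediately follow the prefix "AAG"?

2

The children of the "AAG" node are the distinct next characters among strings starting with "AAG".
Characters that immediately follow "AAG" among the stored strings: {A, C}.
That node has 2 child edges.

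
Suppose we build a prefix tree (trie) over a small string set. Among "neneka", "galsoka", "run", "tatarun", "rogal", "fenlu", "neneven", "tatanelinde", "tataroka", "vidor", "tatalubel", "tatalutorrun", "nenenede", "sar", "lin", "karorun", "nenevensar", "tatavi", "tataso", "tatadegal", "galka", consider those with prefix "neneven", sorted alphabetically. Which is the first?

neneven

Words with prefix "neneven", in lexicographic order: "neneven", "nenevensar"
Position 1: neneven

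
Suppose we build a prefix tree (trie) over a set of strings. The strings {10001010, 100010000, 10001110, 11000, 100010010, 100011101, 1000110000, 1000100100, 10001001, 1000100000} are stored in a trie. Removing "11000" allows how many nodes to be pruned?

After clearing the end-marker at "11000", prune upward until reaching a node still needed by another word.
The suffix "1000" (4 nodes) is used only by "11000"; the node for "1" still has the child "0", so pruning stops there.
Nodes removed: 4

4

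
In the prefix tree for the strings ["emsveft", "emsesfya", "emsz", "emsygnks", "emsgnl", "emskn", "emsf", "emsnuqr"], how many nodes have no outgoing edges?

A leaf is a node with no children — equivalently, the end of a word that is not a proper prefix of any other stored word.
Those words: "emsesfya", "emsf", "emsgnl", "emskn", "emsnuqr", "emsveft", "emsygnks", "emsz"
Leaf count: 8

8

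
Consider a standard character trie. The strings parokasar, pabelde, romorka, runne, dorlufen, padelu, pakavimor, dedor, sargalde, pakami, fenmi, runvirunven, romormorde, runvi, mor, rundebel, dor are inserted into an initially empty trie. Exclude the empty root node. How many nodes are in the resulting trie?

Trace insertions, counting only characters that open a new branch:
  "parokasar" → 9 new (p, a, r, o, k, a, s, a, r)
  "pabelde" → prefix "pa" already present; 5 new (b, e, l, d, e)
  "romorka" → 7 new (r, o, m, o, r, k, a)
  "runne" → prefix "r" already present; 4 new (u, n, n, e)
  "dorlufen" → 8 new (d, o, r, l, u, f, e, n)
  "padelu" → prefix "pa" already present; 4 new (d, e, l, u)
  "pakavimor" → prefix "pa" already present; 7 new (k, a, v, i, m, o, r)
  "dedor" → prefix "d" already present; 4 new (e, d, o, r)
  "sargalde" → 8 new (s, a, r, g, a, l, d, e)
  "pakami" → prefix "paka" already present; 2 new (m, i)
  "fenmi" → 5 new (f, e, n, m, i)
  "runvirunven" → prefix "run" already present; 8 new (v, i, r, u, n, v, e, n)
  "romormorde" → prefix "romor" already present; 5 new (m, o, r, d, e)
  "runvi" → prefix "runvi" already present; 0 new (none)
  "mor" → 3 new (m, o, r)
  "rundebel" → prefix "run" already present; 5 new (d, e, b, e, l)
  "dor" → prefix "dor" already present; 0 new (none)
Total nodes = 9 + 5 + 7 + 4 + 8 + 4 + 7 + 4 + 8 + 2 + 5 + 8 + 5 + 0 + 3 + 5 + 0 = 84

84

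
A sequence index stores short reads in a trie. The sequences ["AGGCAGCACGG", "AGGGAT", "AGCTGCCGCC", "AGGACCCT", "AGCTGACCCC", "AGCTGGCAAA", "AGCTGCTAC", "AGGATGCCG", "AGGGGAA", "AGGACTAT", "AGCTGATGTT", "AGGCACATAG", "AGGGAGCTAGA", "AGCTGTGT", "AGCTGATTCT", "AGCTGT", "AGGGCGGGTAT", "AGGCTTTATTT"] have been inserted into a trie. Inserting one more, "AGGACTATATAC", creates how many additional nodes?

4

The longest prefix of "AGGACTATATAC" already in the trie is "AGGACTAT" (length 8).
New nodes needed: |"AGGACTATATAC"| − 8 = 12 − 8 = 4.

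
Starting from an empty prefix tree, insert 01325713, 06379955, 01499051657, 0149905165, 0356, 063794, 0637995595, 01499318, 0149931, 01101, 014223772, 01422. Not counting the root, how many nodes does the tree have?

For each word, the new-node count is its length minus the longest prefix already in the trie:
  "01325713" → 8 new (0, 1, 3, 2, 5, 7, 1, 3)
  "06379955" → prefix "0" already present; 7 new (6, 3, 7, 9, 9, 5, 5)
  "01499051657" → prefix "01" already present; 9 new (4, 9, 9, 0, 5, 1, 6, 5, 7)
  "0149905165" → prefix "0149905165" already present; 0 new (none)
  "0356" → prefix "0" already present; 3 new (3, 5, 6)
  "063794" → prefix "06379" already present; 1 new (4)
  "0637995595" → prefix "06379955" already present; 2 new (9, 5)
  "01499318" → prefix "01499" already present; 3 new (3, 1, 8)
  "0149931" → prefix "0149931" already present; 0 new (none)
  "01101" → prefix "01" already present; 3 new (1, 0, 1)
  "014223772" → prefix "014" already present; 6 new (2, 2, 3, 7, 7, 2)
  "01422" → prefix "01422" already present; 0 new (none)
Total nodes = 8 + 7 + 9 + 0 + 3 + 1 + 2 + 3 + 0 + 3 + 6 + 0 = 42

42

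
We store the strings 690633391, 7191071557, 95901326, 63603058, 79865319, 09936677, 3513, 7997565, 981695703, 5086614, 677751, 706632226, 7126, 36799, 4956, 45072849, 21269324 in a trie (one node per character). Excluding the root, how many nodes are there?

111

For each word, the new-node count is its length minus the longest prefix already in the trie:
  "690633391" → 9 new (6, 9, 0, 6, 3, 3, 3, 9, 1)
  "7191071557" → 10 new (7, 1, 9, 1, 0, 7, 1, 5, 5, 7)
  "95901326" → 8 new (9, 5, 9, 0, 1, 3, 2, 6)
  "63603058" → prefix "6" already present; 7 new (3, 6, 0, 3, 0, 5, 8)
  "79865319" → prefix "7" already present; 7 new (9, 8, 6, 5, 3, 1, 9)
  "09936677" → 8 new (0, 9, 9, 3, 6, 6, 7, 7)
  "3513" → 4 new (3, 5, 1, 3)
  "7997565" → prefix "79" already present; 5 new (9, 7, 5, 6, 5)
  "981695703" → prefix "9" already present; 8 new (8, 1, 6, 9, 5, 7, 0, 3)
  "5086614" → 7 new (5, 0, 8, 6, 6, 1, 4)
  "677751" → prefix "6" already present; 5 new (7, 7, 7, 5, 1)
  "706632226" → prefix "7" already present; 8 new (0, 6, 6, 3, 2, 2, 2, 6)
  "7126" → prefix "71" already present; 2 new (2, 6)
  "36799" → prefix "3" already present; 4 new (6, 7, 9, 9)
  "4956" → 4 new (4, 9, 5, 6)
  "45072849" → prefix "4" already present; 7 new (5, 0, 7, 2, 8, 4, 9)
  "21269324" → 8 new (2, 1, 2, 6, 9, 3, 2, 4)
Total nodes = 9 + 10 + 8 + 7 + 7 + 8 + 4 + 5 + 8 + 7 + 5 + 8 + 2 + 4 + 4 + 7 + 8 = 111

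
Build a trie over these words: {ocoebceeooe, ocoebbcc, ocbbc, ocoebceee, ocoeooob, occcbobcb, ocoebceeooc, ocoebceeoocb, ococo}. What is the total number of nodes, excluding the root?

33

Trace insertions, counting only characters that open a new branch:
  "ocoebceeooe" → 11 new (o, c, o, e, b, c, e, e, o, o, e)
  "ocoebbcc" → prefix "ocoeb" already present; 3 new (b, c, c)
  "ocbbc" → prefix "oc" already present; 3 new (b, b, c)
  "ocoebceee" → prefix "ocoebcee" already present; 1 new (e)
  "ocoeooob" → prefix "ocoe" already present; 4 new (o, o, o, b)
  "occcbobcb" → prefix "oc" already present; 7 new (c, c, b, o, b, c, b)
  "ocoebceeooc" → prefix "ocoebceeoo" already present; 1 new (c)
  "ocoebceeoocb" → prefix "ocoebceeooc" already present; 1 new (b)
  "ococo" → prefix "oco" already present; 2 new (c, o)
Total nodes = 11 + 3 + 3 + 1 + 4 + 7 + 1 + 1 + 2 = 33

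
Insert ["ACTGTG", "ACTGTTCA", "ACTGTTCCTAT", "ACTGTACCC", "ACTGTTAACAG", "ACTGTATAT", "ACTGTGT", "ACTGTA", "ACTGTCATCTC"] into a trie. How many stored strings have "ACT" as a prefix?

9

Walk to "ACT"; the words in its subtree are exactly those with that prefix.
Words under "ACT": ACTGTA, ACTGTACCC, ACTGTATAT, ACTGTCATCTC, ACTGTG, ACTGTGT, ACTGTTAACAG, ACTGTTCA, ACTGTTCCTAT
Count: 9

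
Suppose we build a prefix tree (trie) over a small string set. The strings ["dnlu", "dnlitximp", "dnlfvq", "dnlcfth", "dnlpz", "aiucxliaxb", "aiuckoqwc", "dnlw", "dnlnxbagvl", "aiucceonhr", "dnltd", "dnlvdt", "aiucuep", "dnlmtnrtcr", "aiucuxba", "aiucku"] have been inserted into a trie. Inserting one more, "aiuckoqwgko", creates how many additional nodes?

"aiuckoqw" is already a path in the trie; the remaining "gko" must be added.
New nodes needed: |"aiuckoqwgko"| − 8 = 11 − 8 = 3.

3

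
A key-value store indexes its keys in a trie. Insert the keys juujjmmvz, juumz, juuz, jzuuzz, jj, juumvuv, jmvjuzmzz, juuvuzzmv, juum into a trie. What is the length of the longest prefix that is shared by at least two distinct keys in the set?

Look for the deepest trie node that still has at least two words in its subtree.
e.g. "juum" and "juumvuv" share the prefix "juum" of length 4; no pair shares a longer one.
Longest shared-prefix length: 4

4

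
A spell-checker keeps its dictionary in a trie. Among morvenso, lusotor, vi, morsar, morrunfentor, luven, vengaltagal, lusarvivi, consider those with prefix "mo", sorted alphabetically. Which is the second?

morsar

Filter for "mo…" and sort: "morrunfentor", "morsar", "morvenso"
The 2nd is morsar.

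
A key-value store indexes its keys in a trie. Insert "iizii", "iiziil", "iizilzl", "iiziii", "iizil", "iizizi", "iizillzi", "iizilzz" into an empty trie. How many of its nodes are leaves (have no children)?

Leaves are exactly the stored words that no other stored word extends.
Those words: "iiziii", "iiziil", "iizillzi", "iizilzl", "iizilzz", "iizizi"
Leaf count: 6

6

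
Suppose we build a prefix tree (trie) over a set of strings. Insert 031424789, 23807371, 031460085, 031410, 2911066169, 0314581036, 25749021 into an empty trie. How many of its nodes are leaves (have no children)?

Leaves are exactly the stored words that no other stored word extends.
Those words: "031410", "031424789", "0314581036", "031460085", "23807371", "25749021", "2911066169"
Leaf count: 7

7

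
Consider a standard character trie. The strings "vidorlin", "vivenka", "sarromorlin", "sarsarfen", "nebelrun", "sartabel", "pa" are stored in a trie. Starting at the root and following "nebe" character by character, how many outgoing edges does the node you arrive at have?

The children of the "nebe" node are the distinct next characters among strings starting with "nebe".
Distinct next characters after "nebe": l.
That node has 1 child edge.

1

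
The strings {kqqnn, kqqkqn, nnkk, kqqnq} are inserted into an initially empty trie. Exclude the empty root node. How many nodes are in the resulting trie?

13

Trace insertions, counting only characters that open a new branch:
  "kqqnn" → 5 new (k, q, q, n, n)
  "kqqkqn" → prefix "kqq" already present; 3 new (k, q, n)
  "nnkk" → 4 new (n, n, k, k)
  "kqqnq" → prefix "kqqn" already present; 1 new (q)
Total nodes = 5 + 3 + 4 + 1 = 13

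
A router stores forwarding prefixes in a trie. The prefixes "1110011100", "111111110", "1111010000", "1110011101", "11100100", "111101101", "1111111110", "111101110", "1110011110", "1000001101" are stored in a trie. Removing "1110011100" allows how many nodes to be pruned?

1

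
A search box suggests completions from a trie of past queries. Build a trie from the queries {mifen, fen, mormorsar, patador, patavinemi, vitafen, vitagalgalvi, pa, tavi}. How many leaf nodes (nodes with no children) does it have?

8

Leaves are exactly the stored words that no other stored word extends.
Those words: "fen", "mifen", "mormorsar", "patador", "patavinemi", "tavi", "vitafen", "vitagalgalvi"
Leaf count: 8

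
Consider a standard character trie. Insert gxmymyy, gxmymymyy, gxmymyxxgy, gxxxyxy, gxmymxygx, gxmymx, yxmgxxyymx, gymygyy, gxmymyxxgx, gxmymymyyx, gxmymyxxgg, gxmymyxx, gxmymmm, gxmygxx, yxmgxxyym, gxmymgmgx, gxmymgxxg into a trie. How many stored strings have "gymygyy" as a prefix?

1

Traverse to the node for "gymygyy", then collect every word in that subtree.
Matches: "gymygyy"
Count: 1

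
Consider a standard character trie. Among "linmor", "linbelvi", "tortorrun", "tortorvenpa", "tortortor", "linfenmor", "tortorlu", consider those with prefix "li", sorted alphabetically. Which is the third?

DFS of the "li" subtree visits, in order: "linbelvi", "linfenmor", "linmor"
The 3rd is linmor.

linmor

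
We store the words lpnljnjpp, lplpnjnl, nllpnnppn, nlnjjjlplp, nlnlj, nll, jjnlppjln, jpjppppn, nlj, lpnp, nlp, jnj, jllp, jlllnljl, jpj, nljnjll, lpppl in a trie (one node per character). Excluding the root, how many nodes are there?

Trace insertions, counting only characters that open a new branch:
  "lpnljnjpp" → 9 new (l, p, n, l, j, n, j, p, p)
  "lplpnjnl" → prefix "lp" already present; 6 new (l, p, n, j, n, l)
  "nllpnnppn" → 9 new (n, l, l, p, n, n, p, p, n)
  "nlnjjjlplp" → prefix "nl" already present; 8 new (n, j, j, j, l, p, l, p)
  "nlnlj" → prefix "nln" already present; 2 new (l, j)
  "nll" → prefix "nll" already present; 0 new (none)
  "jjnlppjln" → 9 new (j, j, n, l, p, p, j, l, n)
  "jpjppppn" → prefix "j" already present; 7 new (p, j, p, p, p, p, n)
  "nlj" → prefix "nl" already present; 1 new (j)
  "lpnp" → prefix "lpn" already present; 1 new (p)
  "nlp" → prefix "nl" already present; 1 new (p)
  "jnj" → prefix "j" already present; 2 new (n, j)
  "jllp" → prefix "j" already present; 3 new (l, l, p)
  "jlllnljl" → prefix "jll" already present; 5 new (l, n, l, j, l)
  "jpj" → prefix "jpj" already present; 0 new (none)
  "nljnjll" → prefix "nlj" already present; 4 new (n, j, l, l)
  "lpppl" → prefix "lp" already present; 3 new (p, p, l)
Total nodes = 9 + 6 + 9 + 8 + 2 + 0 + 9 + 7 + 1 + 1 + 1 + 2 + 3 + 5 + 0 + 4 + 3 = 70

70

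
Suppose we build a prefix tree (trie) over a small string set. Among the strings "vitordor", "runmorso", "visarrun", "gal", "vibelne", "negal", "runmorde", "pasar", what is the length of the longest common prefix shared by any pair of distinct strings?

The deepest shared node is where two words last agree before diverging.
"runmorde" and "runmorso" agree on "runmor" (6 characters) before diverging; nothing deeper is shared.
Longest shared-prefix length: 6

6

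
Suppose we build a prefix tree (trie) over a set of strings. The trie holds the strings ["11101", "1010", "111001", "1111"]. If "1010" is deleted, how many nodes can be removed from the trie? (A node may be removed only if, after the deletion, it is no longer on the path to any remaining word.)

3

A node on "1010"'s path can go only if nothing else ends at it or branches off below it.
The suffix "010" (3 nodes) is used only by "1010"; the node for "1" still has the child "1", so pruning stops there.
Nodes removed: 3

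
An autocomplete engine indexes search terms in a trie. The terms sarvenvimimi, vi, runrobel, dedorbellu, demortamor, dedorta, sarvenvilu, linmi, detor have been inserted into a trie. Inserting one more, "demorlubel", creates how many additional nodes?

5

Walking "demorlubel" from the root, the first 5 characters ("demor") follow existing edges; "l" is the first miss.
Each of the 5 remaining characters creates one node.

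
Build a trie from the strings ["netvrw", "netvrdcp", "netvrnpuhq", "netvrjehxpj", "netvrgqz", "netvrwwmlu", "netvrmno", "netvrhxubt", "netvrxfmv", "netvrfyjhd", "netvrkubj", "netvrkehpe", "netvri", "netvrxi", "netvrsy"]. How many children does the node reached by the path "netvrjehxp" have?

Follow the path "netvrjehxp" to its node, then look at its outgoing edges.
Characters that immediately follow "netvrjehxp" among the stored strings: {j}.
That node has 1 child edge.

1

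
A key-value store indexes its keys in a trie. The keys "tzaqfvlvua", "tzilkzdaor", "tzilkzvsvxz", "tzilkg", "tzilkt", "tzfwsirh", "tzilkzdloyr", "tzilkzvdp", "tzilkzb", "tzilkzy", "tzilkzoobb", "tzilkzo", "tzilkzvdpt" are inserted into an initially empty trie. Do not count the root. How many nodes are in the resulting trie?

For each word, the new-node count is its length minus the longest prefix already in the trie:
  "tzaqfvlvua" → 10 new (t, z, a, q, f, v, l, v, u, a)
  "tzilkzdaor" → prefix "tz" already present; 8 new (i, l, k, z, d, a, o, r)
  "tzilkzvsvxz" → prefix "tzilkz" already present; 5 new (v, s, v, x, z)
  "tzilkg" → prefix "tzilk" already present; 1 new (g)
  "tzilkt" → prefix "tzilk" already present; 1 new (t)
  "tzfwsirh" → prefix "tz" already present; 6 new (f, w, s, i, r, h)
  "tzilkzdloyr" → prefix "tzilkzd" already present; 4 new (l, o, y, r)
  "tzilkzvdp" → prefix "tzilkzv" already present; 2 new (d, p)
  "tzilkzb" → prefix "tzilkz" already present; 1 new (b)
  "tzilkzy" → prefix "tzilkz" already present; 1 new (y)
  "tzilkzoobb" → prefix "tzilkz" already present; 4 new (o, o, b, b)
  "tzilkzo" → prefix "tzilkzo" already present; 0 new (none)
  "tzilkzvdpt" → prefix "tzilkzvdp" already present; 1 new (t)
Total nodes = 10 + 8 + 5 + 1 + 1 + 6 + 4 + 2 + 1 + 1 + 4 + 0 + 1 = 44

44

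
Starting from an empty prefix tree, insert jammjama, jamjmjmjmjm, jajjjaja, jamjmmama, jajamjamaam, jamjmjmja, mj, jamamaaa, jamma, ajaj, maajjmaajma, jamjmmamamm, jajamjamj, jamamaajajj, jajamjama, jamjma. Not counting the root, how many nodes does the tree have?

Count nodes per top-level branch (shared prefixes stored once):
  'a'-branch (ajaj): 4 nodes
  'j'-branch (jajamjama, jajamjamaam, jajamjamj, jajjjaja, jamamaaa, jamamaajajj, jamjma, jamjmjmja, jamjmjmjmjm, jamjmmama, jamjmmamamm, jamma, jammjama): 49 nodes
  'm'-branch (maajjmaajma, mj): 12 nodes
Sum: 65

65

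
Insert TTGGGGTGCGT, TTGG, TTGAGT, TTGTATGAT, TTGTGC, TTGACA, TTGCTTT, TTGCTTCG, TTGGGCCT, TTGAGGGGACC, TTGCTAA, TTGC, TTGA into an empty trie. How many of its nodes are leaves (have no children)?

10

A leaf is a node with no children — equivalently, the end of a word that is not a proper prefix of any other stored word.
Those words: "TTGACA", "TTGAGGGGACC", "TTGAGT", "TTGCTAA", "TTGCTTCG", "TTGCTTT", "TTGGGCCT", "TTGGGGTGCGT", "TTGTATGAT", "TTGTGC"
Leaf count: 10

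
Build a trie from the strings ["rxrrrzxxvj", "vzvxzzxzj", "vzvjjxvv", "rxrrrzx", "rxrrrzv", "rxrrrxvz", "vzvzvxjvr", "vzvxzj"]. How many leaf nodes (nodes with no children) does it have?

7

Leaves are exactly the stored words that no other stored word extends.
Those words: "rxrrrxvz", "rxrrrzv", "rxrrrzxxvj", "vzvjjxvv", "vzvxzj", "vzvxzzxzj", "vzvzvxjvr"
Leaf count: 7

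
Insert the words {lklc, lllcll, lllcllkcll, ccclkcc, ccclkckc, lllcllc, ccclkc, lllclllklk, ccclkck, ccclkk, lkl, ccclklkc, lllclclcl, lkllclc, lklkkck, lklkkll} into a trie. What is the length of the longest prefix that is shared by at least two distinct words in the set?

Look for the deepest trie node that still has at least two words in its subtree.
"ccclkck" and "ccclkckc" agree on "ccclkck" (7 characters) before diverging; nothing deeper is shared.
Longest shared-prefix length: 7

7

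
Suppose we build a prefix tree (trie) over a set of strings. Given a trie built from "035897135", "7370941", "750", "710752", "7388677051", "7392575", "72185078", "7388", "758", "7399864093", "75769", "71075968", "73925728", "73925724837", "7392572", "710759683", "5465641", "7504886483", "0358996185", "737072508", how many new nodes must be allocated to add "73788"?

2

The longest prefix of "73788" already in the trie is "737" (length 3).
New nodes needed: |"73788"| − 3 = 5 − 3 = 2.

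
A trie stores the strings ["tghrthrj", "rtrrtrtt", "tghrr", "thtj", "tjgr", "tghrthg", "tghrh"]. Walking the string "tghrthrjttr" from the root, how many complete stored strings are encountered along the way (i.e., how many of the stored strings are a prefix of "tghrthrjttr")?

1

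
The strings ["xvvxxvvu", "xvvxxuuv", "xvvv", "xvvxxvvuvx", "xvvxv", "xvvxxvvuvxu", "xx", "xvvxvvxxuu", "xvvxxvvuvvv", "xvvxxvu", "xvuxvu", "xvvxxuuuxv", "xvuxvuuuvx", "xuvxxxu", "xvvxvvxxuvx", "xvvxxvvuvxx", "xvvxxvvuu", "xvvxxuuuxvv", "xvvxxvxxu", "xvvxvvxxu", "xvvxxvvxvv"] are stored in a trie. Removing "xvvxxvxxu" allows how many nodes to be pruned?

3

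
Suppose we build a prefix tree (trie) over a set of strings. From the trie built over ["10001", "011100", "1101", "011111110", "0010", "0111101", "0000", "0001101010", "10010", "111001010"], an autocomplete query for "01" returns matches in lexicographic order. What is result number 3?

DFS of the "01" subtree visits, in order: "011100", "0111101", "011111110"
Position 3: 011111110

011111110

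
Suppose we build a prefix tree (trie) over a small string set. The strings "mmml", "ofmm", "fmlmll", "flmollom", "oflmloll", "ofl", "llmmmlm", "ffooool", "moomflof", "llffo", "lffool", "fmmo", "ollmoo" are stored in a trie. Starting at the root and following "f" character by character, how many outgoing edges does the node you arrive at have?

3

Walk "f" from the root, arriving at one node.
Distinct next characters after "f": f, l, m.
That node has 3 child edges.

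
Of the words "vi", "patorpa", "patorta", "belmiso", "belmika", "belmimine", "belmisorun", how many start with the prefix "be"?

4

Walk to "be"; the words in its subtree are exactly those with that prefix.
Matches: "belmika", "belmimine", "belmiso", "belmisorun"
Count: 4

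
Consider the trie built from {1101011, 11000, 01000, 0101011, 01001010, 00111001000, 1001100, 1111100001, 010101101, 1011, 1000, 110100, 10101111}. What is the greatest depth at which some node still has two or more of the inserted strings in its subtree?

7

Equivalently: take the maximum, over all pairs, of their longest common prefix length.
"0101011" and "010101101" agree on "0101011" (7 characters) before diverging; nothing deeper is shared.
Longest shared-prefix length: 7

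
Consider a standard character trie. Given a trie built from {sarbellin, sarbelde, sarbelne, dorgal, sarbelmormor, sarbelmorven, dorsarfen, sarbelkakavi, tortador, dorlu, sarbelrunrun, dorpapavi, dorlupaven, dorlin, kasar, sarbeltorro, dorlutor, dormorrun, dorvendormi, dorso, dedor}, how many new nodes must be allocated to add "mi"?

"mi" shares no prefix with any stored word, so all 2 characters open new nodes.
2 − 0 = 2 new nodes.

2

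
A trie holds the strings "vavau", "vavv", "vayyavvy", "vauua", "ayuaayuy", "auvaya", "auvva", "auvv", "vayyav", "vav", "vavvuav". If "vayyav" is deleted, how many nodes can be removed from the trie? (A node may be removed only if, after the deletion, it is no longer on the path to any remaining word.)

0

After clearing the end-marker at "vayyav", prune upward until reaching a node still needed by another word.
Every node on "vayyav" is still needed (e.g. by "vayyavvy"), so nothing is freed.
Nodes removed: 0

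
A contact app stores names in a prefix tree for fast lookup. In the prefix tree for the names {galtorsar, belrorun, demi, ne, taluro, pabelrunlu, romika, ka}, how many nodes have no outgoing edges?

8

Leaves are exactly the stored words that no other stored word extends.
Those words: "belrorun", "demi", "galtorsar", "ka", "ne", "pabelrunlu", "romika", "taluro"
Leaf count: 8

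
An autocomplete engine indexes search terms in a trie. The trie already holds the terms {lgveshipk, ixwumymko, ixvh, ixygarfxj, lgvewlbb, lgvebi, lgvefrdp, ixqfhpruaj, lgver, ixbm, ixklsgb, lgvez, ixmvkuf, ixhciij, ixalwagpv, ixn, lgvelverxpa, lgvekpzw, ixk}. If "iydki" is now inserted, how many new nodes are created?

Walking "iydki" from the root, the first 1 characters ("i") follow existing edges; "y" is the first miss.
So 5 − 1 = 4 new nodes.

4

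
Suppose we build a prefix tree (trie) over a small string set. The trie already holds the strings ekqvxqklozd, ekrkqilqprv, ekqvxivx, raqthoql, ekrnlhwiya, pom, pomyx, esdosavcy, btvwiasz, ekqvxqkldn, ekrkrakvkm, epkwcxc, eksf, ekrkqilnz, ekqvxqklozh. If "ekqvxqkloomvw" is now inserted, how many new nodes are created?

4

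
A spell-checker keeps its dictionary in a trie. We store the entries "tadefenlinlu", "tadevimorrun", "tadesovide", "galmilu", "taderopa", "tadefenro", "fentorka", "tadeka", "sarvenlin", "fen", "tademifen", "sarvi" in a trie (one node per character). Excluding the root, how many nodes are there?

Insert word by word; a character creates a node only if that edge doesn't already exist:
  "tadefenlinlu" → 12 new (t, a, d, e, f, e, n, l, i, n, l, u)
  "tadevimorrun" → prefix "tade" already present; 8 new (v, i, m, o, r, r, u, n)
  "tadesovide" → prefix "tade" already present; 6 new (s, o, v, i, d, e)
  "galmilu" → 7 new (g, a, l, m, i, l, u)
  "taderopa" → prefix "tade" already present; 4 new (r, o, p, a)
  "tadefenro" → prefix "tadefen" already present; 2 new (r, o)
  "fentorka" → 8 new (f, e, n, t, o, r, k, a)
  "tadeka" → prefix "tade" already present; 2 new (k, a)
  "sarvenlin" → 9 new (s, a, r, v, e, n, l, i, n)
  "fen" → prefix "fen" already present; 0 new (none)
  "tademifen" → prefix "tade" already present; 5 new (m, i, f, e, n)
  "sarvi" → prefix "sarv" already present; 1 new (i)
Total nodes = 12 + 8 + 6 + 7 + 4 + 2 + 8 + 2 + 9 + 0 + 5 + 1 = 64

64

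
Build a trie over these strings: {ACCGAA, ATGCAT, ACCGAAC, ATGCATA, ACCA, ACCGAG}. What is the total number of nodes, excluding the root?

15

Insert word by word; a character creates a node only if that edge doesn't already exist:
  "ACCGAA" → 6 new (A, C, C, G, A, A)
  "ATGCAT" → prefix "A" already present; 5 new (T, G, C, A, T)
  "ACCGAAC" → prefix "ACCGAA" already present; 1 new (C)
  "ATGCATA" → prefix "ATGCAT" already present; 1 new (A)
  "ACCA" → prefix "ACC" already present; 1 new (A)
  "ACCGAG" → prefix "ACCGA" already present; 1 new (G)
Total nodes = 6 + 5 + 1 + 1 + 1 + 1 = 15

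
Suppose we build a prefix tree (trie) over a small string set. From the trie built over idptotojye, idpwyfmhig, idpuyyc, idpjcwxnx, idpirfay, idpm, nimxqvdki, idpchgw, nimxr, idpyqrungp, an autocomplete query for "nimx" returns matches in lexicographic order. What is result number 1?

nimxqvdki

Words with prefix "nimx", in lexicographic order: "nimxqvdki", "nimxr"
The 1st is nimxqvdki.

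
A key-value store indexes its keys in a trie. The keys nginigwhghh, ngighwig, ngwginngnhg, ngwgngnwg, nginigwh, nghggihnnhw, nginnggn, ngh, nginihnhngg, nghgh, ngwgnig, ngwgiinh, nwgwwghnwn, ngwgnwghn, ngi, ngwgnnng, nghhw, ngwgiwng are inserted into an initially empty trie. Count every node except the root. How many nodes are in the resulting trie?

76

Count nodes per top-level branch (shared prefixes stored once):
  'n'-branch (ngh, nghggihnnhw, nghgh, nghhw, ngi, ngighwig, nginigwh, nginigwhghh, nginihnhngg, nginnggn, ngwgiinh, ngwginngnhg, ngwgiwng, ngwgngnwg, ngwgnig, ngwgnnng, ngwgnwghn, nwgwwghnwn): 76 nodes
Sum: 76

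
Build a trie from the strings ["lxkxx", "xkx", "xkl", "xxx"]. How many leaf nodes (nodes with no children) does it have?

4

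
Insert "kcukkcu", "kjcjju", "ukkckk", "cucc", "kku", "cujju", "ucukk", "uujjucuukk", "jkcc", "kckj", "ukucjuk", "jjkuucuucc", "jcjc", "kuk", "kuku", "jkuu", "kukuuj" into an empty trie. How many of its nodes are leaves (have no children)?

15

Leaves are exactly the stored words that no other stored word extends.
Those words: "cucc", "cujju", "jcjc", "jjkuucuucc", "jkcc", "jkuu", "kckj", "kcukkcu", "kjcjju", "kku", "kukuuj", "ucukk", "ukkckk", "ukucjuk", "uujjucuukk"
Leaf count: 15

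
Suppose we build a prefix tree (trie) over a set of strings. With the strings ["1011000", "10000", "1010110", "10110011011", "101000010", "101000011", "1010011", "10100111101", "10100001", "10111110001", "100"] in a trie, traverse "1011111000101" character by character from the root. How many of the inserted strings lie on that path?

Check each prefix of "1011111000101" against the stored set — each match is an end-marker on the path.
Prefixes of the query that are stored words: "10111110001"
Count: 1

1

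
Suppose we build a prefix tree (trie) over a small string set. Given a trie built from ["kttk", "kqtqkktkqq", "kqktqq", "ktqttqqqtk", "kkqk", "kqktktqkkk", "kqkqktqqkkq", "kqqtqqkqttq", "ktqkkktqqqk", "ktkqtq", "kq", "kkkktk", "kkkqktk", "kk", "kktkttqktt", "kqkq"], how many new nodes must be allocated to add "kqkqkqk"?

2

"kqkqk" is already a path in the trie; the remaining "qk" must be added.
New nodes needed: |"kqkqkqk"| − 5 = 7 − 5 = 2.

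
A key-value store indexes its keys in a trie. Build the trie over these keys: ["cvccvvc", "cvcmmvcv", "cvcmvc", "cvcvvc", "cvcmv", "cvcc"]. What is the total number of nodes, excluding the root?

17

Insert word by word; a character creates a node only if that edge doesn't already exist:
  "cvccvvc" → 7 new (c, v, c, c, v, v, c)
  "cvcmmvcv" → prefix "cvc" already present; 5 new (m, m, v, c, v)
  "cvcmvc" → prefix "cvcm" already present; 2 new (v, c)
  "cvcvvc" → prefix "cvc" already present; 3 new (v, v, c)
  "cvcmv" → prefix "cvcmv" already present; 0 new (none)
  "cvcc" → prefix "cvcc" already present; 0 new (none)
Total nodes = 7 + 5 + 2 + 3 + 0 + 0 = 17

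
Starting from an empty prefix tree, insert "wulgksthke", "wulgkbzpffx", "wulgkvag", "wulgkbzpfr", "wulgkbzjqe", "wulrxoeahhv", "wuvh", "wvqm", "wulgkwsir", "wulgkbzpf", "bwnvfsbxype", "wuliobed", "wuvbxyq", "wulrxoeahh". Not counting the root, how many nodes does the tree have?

60

Trace insertions, counting only characters that open a new branch:
  "wulgksthke" → 10 new (w, u, l, g, k, s, t, h, k, e)
  "wulgkbzpffx" → prefix "wulgk" already present; 6 new (b, z, p, f, f, x)
  "wulgkvag" → prefix "wulgk" already present; 3 new (v, a, g)
  "wulgkbzpfr" → prefix "wulgkbzpf" already present; 1 new (r)
  "wulgkbzjqe" → prefix "wulgkbz" already present; 3 new (j, q, e)
  "wulrxoeahhv" → prefix "wul" already present; 8 new (r, x, o, e, a, h, h, v)
  "wuvh" → prefix "wu" already present; 2 new (v, h)
  "wvqm" → prefix "w" already present; 3 new (v, q, m)
  "wulgkwsir" → prefix "wulgk" already present; 4 new (w, s, i, r)
  "wulgkbzpf" → prefix "wulgkbzpf" already present; 0 new (none)
  "bwnvfsbxype" → 11 new (b, w, n, v, f, s, b, x, y, p, e)
  "wuliobed" → prefix "wul" already present; 5 new (i, o, b, e, d)
  "wuvbxyq" → prefix "wuv" already present; 4 new (b, x, y, q)
  "wulrxoeahh" → prefix "wulrxoeahh" already present; 0 new (none)
Total nodes = 10 + 6 + 3 + 1 + 3 + 8 + 2 + 3 + 4 + 0 + 11 + 5 + 4 + 0 = 60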